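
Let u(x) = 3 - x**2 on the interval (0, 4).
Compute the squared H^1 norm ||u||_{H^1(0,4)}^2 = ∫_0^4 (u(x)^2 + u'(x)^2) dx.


||u||_{H^1}^2 = 2972/15

The H^1 norm (squared) on an interval (0, L) is
  ||u||_{H^1}^2 = ∫_0^L u(x)^2 dx + ∫_0^L u'(x)^2 dx.
Compute u'(x) = -2*x.
Then u(x)^2 = x**4 - 6*x**2 + 9 and u'(x)^2 = 4*x**2.
Integrate each monomial from 0 to 4 using ∫_0^4 c·x^n dx = c·4^(n+1)/(n+1):
  ∫_0^4 u(x)^2 dx = ∫_0^4 (x^4 - 6*x^2 + 9) dx. Term by term:
    ∫_0^4 x^4 dx = 1024/5;  ∫_0^4 -6*x^2 dx = -128;  ∫_0^4 9 dx = 36.
  Sum: 1024/5 − 128 + 36 = 564/5.
  ∫_0^4 u'(x)^2 dx = ∫_0^4 (4*x^2) dx. Term by term:
    ∫_0^4 4*x^2 dx = 256/3.
Adding: ||u||_{H^1}^2 = 564/5 + 256/3 = 2972/15.


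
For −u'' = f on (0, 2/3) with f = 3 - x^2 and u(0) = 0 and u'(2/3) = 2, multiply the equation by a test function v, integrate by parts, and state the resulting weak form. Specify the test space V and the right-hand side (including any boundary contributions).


V = {v ∈ H^1(0, 2/3) : v(0) = 0} (test functions vanish at x = 0 where u is specified); weak form: ∫_0^2/3 u'v' dx = ∫_0^2/3 (3 - x^2) v dx + 2·v(2/3) for all v ∈ V.

Multiply both sides by a test function v and integrate from 0 to 2/3:
  ∫_0^2/3 −u''(x) v(x) dx = ∫_0^2/3 f(x) v(x) dx.
Integrate the LHS by parts once:
  ∫_0^2/3 −u'' v dx = −[u'(x) v(x)]_0^2/3 + ∫_0^2/3 u'(x) v'(x) dx.
Thus ∫_0^2/3 u'(x) v'(x) dx = ∫_0^2/3 f(x) v(x) dx + [u'(x) v(x)]_0^2/3.
Choose V so that boundary terms are either known or forced to vanish.
Mixed BC: u(0) = 0 (Dirichlet) and u'(2/3) = 2 (Neumann). Define V = {v ∈ H^1(0, 2/3) : v(0) = 0}. Then [u' v]_0^2/3 = u'(2/3)·v(2/3) − u'(0)·0 = 2·v(2/3).
Weak formulation: find u (satisfying any essential BC) such that ∫_0^2/3 u'(x) v'(x) dx = ∫_0^2/3 f v dx + 2·v(2/3) for all v ∈ V (Dirichlet at 0 absorbed into V; Neumann datum at x = 2/3 contributes the boundary term).
Substituting f(x) = 3 - x^2, the right-hand side is ∫_0^2/3 (3 - x^2) v dx + 2·v(2/3).


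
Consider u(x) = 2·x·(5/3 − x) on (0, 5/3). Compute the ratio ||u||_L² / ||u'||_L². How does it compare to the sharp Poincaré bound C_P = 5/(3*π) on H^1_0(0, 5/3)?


||u||_L² / ||u'||_L² = sqrt(10)/6 < C_P = 5/(3*π).

u(x) = 2·x·(5/3 − x), so u'(x) = 10/3 - 4*x.
u(x) = 2·x·(5/3 − x) vanishes at x = 0 and x = 5/3, so u ∈ H^1_0(0, 5/3). Differentiate via the product rule and integrate the resulting polynomials term by term.
  ∫_0^5/3 u² dx = ∫_0^5/3 (4*x^4 - 40*x^3/3 + 100*x^2/9) dx. Term by term:
    ∫_0^5/3 4*x^4 dx = 2500/243;  ∫_0^5/3 -40*x^3/3 dx = -6250/243;  ∫_0^5/3 100*x^2/9 dx = 12500/729.
  Sum: 2500/243 − 6250/243 + 12500/729 = 1250/729.
  ∫_0^5/3 (u')² dx = ∫_0^5/3 (16*x^2 - 80*x/3 + 100/9) dx. Term by term:
    ∫_0^5/3 16*x^2 dx = 2000/81;  ∫_0^5/3 -80*x/3 dx = -1000/27;  ∫_0^5/3 100/9 dx = 500/27.
  Sum: 2000/81 − 1000/27 + 500/27 = 500/81.
∫_0^5/3 u² dx = 1250/729, so ||u||_L² = 25*sqrt(2)/27.
∫_0^5/3 (u')² dx = 500/81, so ||u'||_L² = 10*sqrt(5)/9.
Ratio ||u||_L² / ||u'||_L² = sqrt(10)/6.
Sharp Poincaré constant on H^1_0(0, 5/3) is C_P = L/π = 5/(3*π), achieved by sin(3*π/5·x).
A polynomial bump cannot attain the sharp Poincaré constant (only the first sine eigenfunction does), so the ratio is strictly less than C_P, consistent with ||u||_L² ≤ C_P ||u'||_L².


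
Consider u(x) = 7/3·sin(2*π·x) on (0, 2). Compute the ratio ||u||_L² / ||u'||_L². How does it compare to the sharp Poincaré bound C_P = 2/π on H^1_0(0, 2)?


||u||_L² / ||u'||_L² = 1/(2*π) < C_P = 2/π.

u(x) = 7/3·sin(2*π·x), so u'(x) = 14*π*cos(2*π*x)/3.
Writing u(x) = A·sin(kπx/L) with A = 7/3 and k = 4, use ∫_0^L sin²(kπx/L) dx = L/2 and ∫_0^L cos²(kπx/L) dx = L/2.
u² = 49/9·sin²(2*π·x) and (u')² = 196*π^2/9·cos²(2*π·x), and each of sin², cos² integrates to L/2 = 1 over (0, 2).
∫_0^2 u² dx = 49/9, so ||u||_L² = 7/3.
∫_0^2 (u')² dx = 196*π^2/9, so ||u'||_L² = 14*π/3.
Ratio ||u||_L² / ||u'||_L² = 1/(2*π).
Sharp Poincaré constant on H^1_0(0, 2) is C_P = L/π = 2/π, achieved by sin(π/2·x).
This is the k = 4 harmonic; the ratio L/(kπ) is strictly less than C_P = L/π, consistent with the sharp inequality ||u||_L² ≤ C_P ||u'||_L².


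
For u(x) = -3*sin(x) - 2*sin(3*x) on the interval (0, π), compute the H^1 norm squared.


||u||_{H^1(0,π)}^2 = 29*π

u'(x) = -3*cos(x) - 6*cos(3*x).
Expand u² and (u')² and integrate term by term on (0, π), using: for integers n ≥ 1, ∫_0^π sin²(nx) dx = ∫_0^π cos²(nx) dx = π/2; for n ≠ n', ∫_0^π sin(nx)sin(n'x) dx = ∫_0^π cos(nx)cos(n'x) dx = 0; and by product-to-sum, ∫_0^π sin(nx)cos(n'x) dx = ½∫_0^π [sin((n+n')x) + sin((n−n')x)] dx, which is 0 when n+n' is even and 2n/(n²−n'²) when n+n' is odd (it need not vanish on (0, π)).
  u² squared terms: (-3)²·∫sin(x)² dx = 9·π/2 = 9*π/2;  (-2)²·∫sin(3x)² dx = 4·π/2 = 2*π.
  u² cross terms: 2·(-3)·(-2)·∫sin(x)·sin(3x) dx = 12·(0) = 0.
  So ∫_0^π u² dx = 9*π/2 + 2*π + 0 = 13*π/2.
  (u')² squared terms: (-6)²·∫cos(3x)² dx = 36·π/2 = 18*π;  (-3)²·∫cos(x)² dx = 9·π/2 = 9*π/2.
  (u')² cross terms: 2·(-6)·(-3)·∫cos(3x)·cos(x) dx = 36·(0) = 0.
  So ∫_0^π (u')² dx = 18*π + 9*π/2 + 0 = 45*π/2.
||u||_{H^1}^2 = (13*π/2) + (45*π/2) = 29*π.


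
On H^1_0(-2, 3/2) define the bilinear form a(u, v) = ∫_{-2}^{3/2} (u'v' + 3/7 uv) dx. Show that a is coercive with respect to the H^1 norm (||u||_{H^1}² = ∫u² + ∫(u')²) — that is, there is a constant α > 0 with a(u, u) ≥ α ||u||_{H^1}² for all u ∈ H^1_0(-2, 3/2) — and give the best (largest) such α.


α = (21 + 4*π^2)/(4*π^2 + 49)

Coercivity of a(·,·) on H^1_0(-2, 3/2) means a(u, u) ≥ α ||u||_{H^1}² for every u ∈ H^1_0.
The interval has length L = 7/2, and Poincaré/coercivity depend only on L. Here a(u, u) = ∫(u')² + (3/7)·∫u².
Here 0 < c = 3/7 < 1. The condition a(u,u) ≥ α||u||_{H^1}² reads (1−α)∫(u')² ≥ (α−c)∫u². Any admissible α is ≤ 1 (rapidly oscillating u have ∫u²/∫(u')² → 0), and α = 1 would force 0 ≥ (1−c)∫u², impossible since c < 1; so 1−α > 0. By the sharp Poincaré inequality on H^1_0 of an interval of length L, ∫(u')² ≥ (π/L)²∫u² with equality for the first sine mode sin(π(x−x₀)/L) (x₀ the left endpoint), so the inequality holds for all u iff (1−α)(π/L)² ≥ α − c, i.e. α ≤ ((π/L)² + c)/((π/L)² + 1) = (1 + c(L/π)²)/(1 + (L/π)²). With (π/L)² = 4*π^2/49 and c = 3/7, the largest admissible constant is α = ((π/L)² + c)/((π/L)² + 1).
Simplifying, α = (21 + 4*π^2)/(4*π^2 + 49).


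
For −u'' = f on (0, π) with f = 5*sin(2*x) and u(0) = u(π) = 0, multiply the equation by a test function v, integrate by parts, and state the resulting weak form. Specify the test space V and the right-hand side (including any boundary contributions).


V = H^1_0(0, π) (so v(0) = v(π) = 0); weak form: ∫_0^π u'v' dx = ∫_0^π (5*sin(2*x)) v dx for all v ∈ V.

Multiply both sides by a test function v and integrate from 0 to π:
  ∫_0^π −u''(x) v(x) dx = ∫_0^π f(x) v(x) dx.
Integrate the LHS by parts once:
  ∫_0^π −u'' v dx = −[u'(x) v(x)]_0^π + ∫_0^π u'(x) v'(x) dx.
Thus ∫_0^π u'(x) v'(x) dx = ∫_0^π f(x) v(x) dx + [u'(x) v(x)]_0^π.
Choose V so that boundary terms are either known or forced to vanish.
u is Dirichlet: u(0) = u(π) = 0. Let V = H^1_0(0, π); then v(0) = v(π) = 0, and [u' v]_0^π = 0.
Weak formulation: find u (satisfying any essential BC) such that ∫_0^π u'(x) v'(x) dx = ∫_0^π f v dx for all v ∈ V.
Substituting f(x) = 5*sin(2*x), the right-hand side is ∫_0^π (5*sin(2*x)) v dx.


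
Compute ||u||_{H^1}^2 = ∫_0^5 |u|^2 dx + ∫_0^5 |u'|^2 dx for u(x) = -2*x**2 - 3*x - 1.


||u||_{H^1}^2 = 18025/3

The H^1 norm (squared) on an interval (0, L) is
  ||u||_{H^1}^2 = ∫_0^L u(x)^2 dx + ∫_0^L u'(x)^2 dx.
Compute u'(x) = -4*x - 3.
Then u(x)^2 = 4*x**4 + 12*x**3 + 13*x**2 + 6*x + 1 and u'(x)^2 = 16*x**2 + 24*x + 9.
Integrate each monomial from 0 to 5 using ∫_0^5 c·x^n dx = c·5^(n+1)/(n+1):
  ∫_0^5 u(x)^2 dx = ∫_0^5 (4*x^4 + 12*x^3 + 13*x^2 + 6*x + 1) dx. Term by term:
    ∫_0^5 4*x^4 dx = 2500;  ∫_0^5 12*x^3 dx = 1875;  ∫_0^5 13*x^2 dx = 1625/3;
    ∫_0^5 6*x dx = 75;  ∫_0^5 1 dx = 5.
  Sum: 2500 + 1875 + 1625/3 + 75 + 5 = 14990/3.
  ∫_0^5 u'(x)^2 dx = ∫_0^5 (16*x^2 + 24*x + 9) dx. Term by term:
    ∫_0^5 16*x^2 dx = 2000/3;  ∫_0^5 24*x dx = 300;  ∫_0^5 9 dx = 45.
  Sum: 2000/3 + 300 + 45 = 3035/3.
Adding: ||u||_{H^1}^2 = 14990/3 + 3035/3 = 18025/3.


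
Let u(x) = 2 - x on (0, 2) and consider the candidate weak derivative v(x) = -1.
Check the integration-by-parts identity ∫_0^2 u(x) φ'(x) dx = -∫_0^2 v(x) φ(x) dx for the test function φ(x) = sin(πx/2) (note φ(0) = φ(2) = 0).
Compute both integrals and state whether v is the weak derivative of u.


LHS = 4/π, RHS = 4/π. Yes, v = u' weakly.

u(x) = 2 - x, classical derivative u'(x) = -1.
φ(x) = sin(πx/2), so φ'(x) = π*cos(π*x/2)/2.
Note φ(0) = φ(2) = 0, so the boundary term u·φ vanishes.
LHS = ∫_0^2 u(x) φ'(x) dx = ∫_0^2 (-π*x*cos(π*x/2)/2 + π*cos(π*x/2)) dx. Term by term:
  ∫_0^2 π*cos(π*x/2) dx = 0;  ∫_0^2 -π*x*cos(π*x/2)/2 dx = 4/π.
Sum: 0 + 4/π = 4/π.
So LHS = 4/π.
∫_0^2 v(x) φ(x) dx = ∫_0^2 (-sin(π*x/2)) dx. Term by term:
  ∫_0^2 -sin(π*x/2) dx = -4/π.
So RHS = -∫_0^2 v(x) φ(x) dx = 4/π.
LHS = RHS, so the identity holds for this test φ.
Moreover u is smooth here and v(x) = u'(x) = -1 pointwise, so the identity holds for every test function. Hence v is the weak derivative of u.


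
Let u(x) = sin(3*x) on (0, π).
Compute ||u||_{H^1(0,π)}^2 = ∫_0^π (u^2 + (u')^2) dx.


||u||_{H^1(0,π)}^2 = 5*π

u'(x) = 3*cos(3*x).
Expand u² and (u')² and integrate term by term on (0, π), using: for integers n ≥ 1, ∫_0^π sin²(nx) dx = ∫_0^π cos²(nx) dx = π/2; for n ≠ n', ∫_0^π sin(nx)sin(n'x) dx = ∫_0^π cos(nx)cos(n'x) dx = 0; and by product-to-sum, ∫_0^π sin(nx)cos(n'x) dx = ½∫_0^π [sin((n+n')x) + sin((n−n')x)] dx, which is 0 when n+n' is even and 2n/(n²−n'²) when n+n' is odd (it need not vanish on (0, π)).
  u² squared terms: (1)²·∫sin(3x)² dx = 1·π/2 = π/2.
  So ∫_0^π u² dx = π/2.
  (u')² squared terms: (3)²·∫cos(3x)² dx = 9·π/2 = 9*π/2.
  So ∫_0^π (u')² dx = 9*π/2.
||u||_{H^1}^2 = (π/2) + (9*π/2) = 5*π.


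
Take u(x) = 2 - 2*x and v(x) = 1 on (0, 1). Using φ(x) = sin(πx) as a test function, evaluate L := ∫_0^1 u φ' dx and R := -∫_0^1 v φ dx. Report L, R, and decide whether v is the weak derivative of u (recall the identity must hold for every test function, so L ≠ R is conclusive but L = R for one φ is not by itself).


LHS = 4/π, RHS = -2/π. No, v is not the weak derivative of u.

u(x) = 2 - 2*x, classical derivative u'(x) = -2.
φ(x) = sin(πx), so φ'(x) = π*cos(π*x).
Note φ(0) = φ(1) = 0, so the boundary term u·φ vanishes.
LHS = ∫_0^1 u(x) φ'(x) dx = ∫_0^1 (-2*π*x*cos(π*x) + 2*π*cos(π*x)) dx. Term by term:
  ∫_0^1 2*π*cos(π*x) dx = 0;  ∫_0^1 -2*π*x*cos(π*x) dx = 4/π.
Sum: 0 + 4/π = 4/π.
So LHS = 4/π.
∫_0^1 v(x) φ(x) dx = ∫_0^1 (sin(π*x)) dx. Term by term:
  ∫_0^1 sin(π*x) dx = 2/π.
So RHS = -∫_0^1 v(x) φ(x) dx = -2/π.
LHS − RHS = 6/π ≠ 0, so the identity fails.
(For a valid weak derivative the identity must hold for EVERY test function, in particular this one. The failure shows v is NOT the weak derivative of u.)
Correct weak derivative would be u'(x) = -2.


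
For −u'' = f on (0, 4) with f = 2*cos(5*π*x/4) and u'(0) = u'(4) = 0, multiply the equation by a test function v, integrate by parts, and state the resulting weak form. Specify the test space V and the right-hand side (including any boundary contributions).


V = H^1(0, 4) (no boundary constraint on v; u is determined up to an additive constant); weak form: ∫_0^4 u'v' dx = ∫_0^4 (2*cos(5*π*x/4)) v dx for all v ∈ V.

Multiply both sides by a test function v and integrate from 0 to 4:
  ∫_0^4 −u''(x) v(x) dx = ∫_0^4 f(x) v(x) dx.
Integrate the LHS by parts once:
  ∫_0^4 −u'' v dx = −[u'(x) v(x)]_0^4 + ∫_0^4 u'(x) v'(x) dx.
Thus ∫_0^4 u'(x) v'(x) dx = ∫_0^4 f(x) v(x) dx + [u'(x) v(x)]_0^4.
Choose V so that boundary terms are either known or forced to vanish.
u has homogeneous Neumann: u'(0) = u'(4) = 0. So [u' v]_0^4 = 0·v(4) − 0·v(0) = 0 for any v; take V = H^1(0, 4).
Weak formulation: find u (satisfying any essential BC) such that ∫_0^4 u'(x) v'(x) dx = ∫_0^4 f v dx for all v ∈ V (homogeneous Neumann, so boundary terms vanish).
Substituting f(x) = 2*cos(5*π*x/4), the right-hand side is ∫_0^4 (2*cos(5*π*x/4)) v dx.
Compatibility check (pure Neumann): taking v ≡ 1 ∈ V gives 0 = ∫_0^4 f dx + (0) − (0), i.e. ∫_0^4 f dx must equal u'(0) − u'(4) = 0. Indeed ∫_0^4 (2*cos(5*π*x/4)) dx = 0, so the data are compatible. The solution is then unique only up to an additive constant (fix it e.g. by requiring ∫_0^4 u dx = 0).


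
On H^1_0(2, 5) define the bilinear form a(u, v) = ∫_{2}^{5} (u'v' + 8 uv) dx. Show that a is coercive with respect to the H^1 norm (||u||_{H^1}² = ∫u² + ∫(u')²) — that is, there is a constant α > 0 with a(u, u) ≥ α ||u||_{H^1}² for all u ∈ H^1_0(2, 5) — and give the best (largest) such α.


α = 1

Coercivity of a(·,·) on H^1_0(2, 5) means a(u, u) ≥ α ||u||_{H^1}² for every u ∈ H^1_0.
The interval has length L = 3, and Poincaré/coercivity depend only on L. Here a(u, u) = ∫(u')² + (8)·∫u².
Here c = 8 ≥ 1, so a(u,u) = ∫(u')² + c∫u² ≥ ∫(u')² + ∫u² = ||u||_{H^1}², i.e. α = 1 works. No larger α is possible: a(u,u) ≥ α||u||_{H^1}² means (1−α)∫(u')² ≥ (α−c)∫u², and for the modes u_n = sin(nπ(x−x₀)/L) (x₀ the left endpoint) one has ∫u_n²/∫(u_n')² = (L/(nπ))² → 0, so a(u_n,u_n)/||u_n||_{H^1}² → 1. Hence the optimal constant is α = 1.
Therefore α = 1.


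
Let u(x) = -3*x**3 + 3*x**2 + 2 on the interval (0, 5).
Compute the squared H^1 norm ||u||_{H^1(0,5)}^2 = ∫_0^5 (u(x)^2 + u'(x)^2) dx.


||u||_{H^1}^2 = 651640/7

The H^1 norm (squared) on an interval (0, L) is
  ||u||_{H^1}^2 = ∫_0^L u(x)^2 dx + ∫_0^L u'(x)^2 dx.
Compute u'(x) = -9*x**2 + 6*x.
Then u(x)^2 = 9*x**6 - 18*x**5 + 9*x**4 - 12*x**3 + 12*x**2 + 4 and u'(x)^2 = 81*x**4 - 108*x**3 + 36*x**2.
Integrate each monomial from 0 to 5 using ∫_0^5 c·x^n dx = c·5^(n+1)/(n+1):
  ∫_0^5 u(x)^2 dx = ∫_0^5 (9*x^6 - 18*x^5 + 9*x^4 - 12*x^3 + 12*x^2 + 4) dx. Term by term:
    ∫_0^5 9*x^6 dx = 703125/7;  ∫_0^5 -18*x^5 dx = -46875;  ∫_0^5 9*x^4 dx = 5625;
    ∫_0^5 -12*x^3 dx = -1875;  ∫_0^5 12*x^2 dx = 500;  ∫_0^5 4 dx = 20.
  Sum: 703125/7 − 46875 + 5625 − 1875 + 500 + 20 = 404890/7.
  ∫_0^5 u'(x)^2 dx = ∫_0^5 (81*x^4 - 108*x^3 + 36*x^2) dx. Term by term:
    ∫_0^5 81*x^4 dx = 50625;  ∫_0^5 -108*x^3 dx = -16875;  ∫_0^5 36*x^2 dx = 1500.
  Sum: 50625 − 16875 + 1500 = 35250.
Adding: ||u||_{H^1}^2 = 404890/7 + 35250 = 651640/7.


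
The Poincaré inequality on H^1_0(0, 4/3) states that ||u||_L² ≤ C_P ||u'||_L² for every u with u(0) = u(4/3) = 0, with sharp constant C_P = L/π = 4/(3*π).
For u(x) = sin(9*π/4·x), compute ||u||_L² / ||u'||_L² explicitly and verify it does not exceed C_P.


||u||_L² / ||u'||_L² = 4/(9*π) < C_P = 4/(3*π).

u(x) = sin(9*π/4·x), so u'(x) = 9*π*cos(9*π*x/4)/4.
Writing u(x) = A·sin(kπx/L) with A = 1 and k = 3, use ∫_0^L sin²(kπx/L) dx = L/2 and ∫_0^L cos²(kπx/L) dx = L/2.
u² = 1·sin²(9*π/4·x) and (u')² = 81*π^2/16·cos²(9*π/4·x), and each of sin², cos² integrates to L/2 = 2/3 over (0, 4/3).
∫_0^4/3 u² dx = 2/3, so ||u||_L² = sqrt(6)/3.
∫_0^4/3 (u')² dx = 27*π^2/8, so ||u'||_L² = 3*sqrt(6)*π/4.
Ratio ||u||_L² / ||u'||_L² = 4/(9*π).
Sharp Poincaré constant on H^1_0(0, 4/3) is C_P = L/π = 4/(3*π), achieved by sin(3*π/4·x).
This is the k = 3 harmonic; the ratio L/(kπ) is strictly less than C_P = L/π, consistent with the sharp inequality ||u||_L² ≤ C_P ||u'||_L².


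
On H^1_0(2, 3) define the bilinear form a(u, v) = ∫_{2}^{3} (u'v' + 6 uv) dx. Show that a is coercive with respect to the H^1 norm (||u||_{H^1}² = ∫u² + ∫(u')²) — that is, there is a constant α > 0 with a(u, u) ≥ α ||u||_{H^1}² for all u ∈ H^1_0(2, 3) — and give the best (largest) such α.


α = 1

Coercivity of a(·,·) on H^1_0(2, 3) means a(u, u) ≥ α ||u||_{H^1}² for every u ∈ H^1_0.
The interval has length L = 1, and Poincaré/coercivity depend only on L. Here a(u, u) = ∫(u')² + (6)·∫u².
Here c = 6 ≥ 1, so a(u,u) = ∫(u')² + c∫u² ≥ ∫(u')² + ∫u² = ||u||_{H^1}², i.e. α = 1 works. No larger α is possible: a(u,u) ≥ α||u||_{H^1}² means (1−α)∫(u')² ≥ (α−c)∫u², and for the modes u_n = sin(nπ(x−x₀)/L) (x₀ the left endpoint) one has ∫u_n²/∫(u_n')² = (L/(nπ))² → 0, so a(u_n,u_n)/||u_n||_{H^1}² → 1. Hence the optimal constant is α = 1.
Therefore α = 1.


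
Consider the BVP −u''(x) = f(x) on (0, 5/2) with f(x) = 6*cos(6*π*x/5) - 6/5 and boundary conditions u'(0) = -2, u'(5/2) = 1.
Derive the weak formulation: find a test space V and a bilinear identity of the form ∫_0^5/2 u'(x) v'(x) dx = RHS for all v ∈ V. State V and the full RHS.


V = H^1(0, 5/2) (v unrestricted at boundary; u is determined up to an additive constant); weak form: ∫_0^5/2 u'v' dx = ∫_0^5/2 (6*cos(6*π*x/5) - 6/5) v dx + v(5/2) + 2·v(0) for all v ∈ V.

Multiply both sides by a test function v and integrate from 0 to 5/2:
  ∫_0^5/2 −u''(x) v(x) dx = ∫_0^5/2 f(x) v(x) dx.
Integrate the LHS by parts once:
  ∫_0^5/2 −u'' v dx = −[u'(x) v(x)]_0^5/2 + ∫_0^5/2 u'(x) v'(x) dx.
Thus ∫_0^5/2 u'(x) v'(x) dx = ∫_0^5/2 f(x) v(x) dx + [u'(x) v(x)]_0^5/2.
Choose V so that boundary terms are either known or forced to vanish.
u has inhomogeneous Neumann u'(0) = -2, u'(5/2) = 1. [u' v]_0^5/2 = (1)·v(5/2) − (-2)·v(0) = v(5/2) + 2·v(0). Take V = H^1(0, 5/2); boundary term becomes part of RHS.
Weak formulation: find u (satisfying any essential BC) such that ∫_0^5/2 u'(x) v'(x) dx = ∫_0^5/2 f v dx + v(5/2) + 2·v(0) for all v ∈ V (Neumann data are natural BCs: they enter the RHS as boundary terms).
Substituting f(x) = 6*cos(6*π*x/5) - 6/5, the right-hand side is ∫_0^5/2 (6*cos(6*π*x/5) - 6/5) v dx + v(5/2) + 2·v(0).
Compatibility check (pure Neumann): taking v ≡ 1 ∈ V gives 0 = ∫_0^5/2 f dx + (1) − (-2), i.e. ∫_0^5/2 f dx must equal u'(0) − u'(5/2) = -3. Indeed ∫_0^5/2 (6*cos(6*π*x/5) - 6/5) dx = -3, so the data are compatible. The solution is then unique only up to an additive constant (fix it e.g. by requiring ∫_0^5/2 u dx = 0).


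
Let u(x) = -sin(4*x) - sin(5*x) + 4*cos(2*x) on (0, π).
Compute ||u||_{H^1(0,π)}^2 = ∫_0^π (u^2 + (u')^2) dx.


||u||_{H^1(0,π)}^2 = -400/21 + 123*π/2

u'(x) = -8*sin(2*x) - 4*cos(4*x) - 5*cos(5*x).
Expand u² and (u')² and integrate term by term on (0, π), using: for integers n ≥ 1, ∫_0^π sin²(nx) dx = ∫_0^π cos²(nx) dx = π/2; for n ≠ n', ∫_0^π sin(nx)sin(n'x) dx = ∫_0^π cos(nx)cos(n'x) dx = 0; and by product-to-sum, ∫_0^π sin(nx)cos(n'x) dx = ½∫_0^π [sin((n+n')x) + sin((n−n')x)] dx, which is 0 when n+n' is even and 2n/(n²−n'²) when n+n' is odd (it need not vanish on (0, π)).
  u² squared terms: (-1)²·∫sin(4x)² dx = 1·π/2 = π/2;  (-1)²·∫sin(5x)² dx = 1·π/2 = π/2;  (4)²·∫cos(2x)² dx = 16·π/2 = 8*π.
  u² cross terms: 2·(-1)·(-1)·∫sin(4x)·sin(5x) dx = 2·(0) = 0;  2·(-1)·(4)·∫sin(4x)·cos(2x) dx = -8·(0) = 0;  2·(-1)·(4)·∫sin(5x)·cos(2x) dx = -8·(10/21) = -80/21.
  So ∫_0^π u² dx = π/2 + π/2 + 8*π + 0 + 0 − 80/21 = -80/21 + 9*π.
  (u')² squared terms: (-8)²·∫sin(2x)² dx = 64·π/2 = 32*π;  (-5)²·∫cos(5x)² dx = 25·π/2 = 25*π/2;  (-4)²·∫cos(4x)² dx = 16·π/2 = 8*π.
  (u')² cross terms: 2·(-8)·(-5)·∫sin(2x)·cos(5x) dx = 80·(-4/21) = -320/21;  2·(-8)·(-4)·∫sin(2x)·cos(4x) dx = 64·(0) = 0;  2·(-5)·(-4)·∫cos(5x)·cos(4x) dx = 40·(0) = 0.
  So ∫_0^π (u')² dx = 32*π + 25*π/2 + 8*π − 320/21 + 0 + 0 = -320/21 + 105*π/2.
||u||_{H^1}^2 = (-80/21 + 9*π) + (-320/21 + 105*π/2) = -400/21 + 123*π/2.


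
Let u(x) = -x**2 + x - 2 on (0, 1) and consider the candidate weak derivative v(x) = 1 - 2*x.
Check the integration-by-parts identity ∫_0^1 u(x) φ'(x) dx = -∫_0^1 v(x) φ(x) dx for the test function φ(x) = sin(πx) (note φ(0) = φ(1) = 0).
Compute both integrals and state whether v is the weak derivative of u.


LHS = 0, RHS = 0. Yes, v = u' weakly.

u(x) = -x**2 + x - 2, classical derivative u'(x) = 1 - 2*x.
φ(x) = sin(πx), so φ'(x) = π*cos(π*x).
Note φ(0) = φ(1) = 0, so the boundary term u·φ vanishes.
LHS = ∫_0^1 u(x) φ'(x) dx = ∫_0^1 (-π*x^2*cos(π*x) + π*x*cos(π*x) - 2*π*cos(π*x)) dx. Term by term:
  ∫_0^1 -2*π*cos(π*x) dx = 0;  ∫_0^1 π*x*cos(π*x) dx = -2/π;  ∫_0^1 -π*x^2*cos(π*x) dx = 2/π.
Sum: 0 − 2/π + 2/π = 0.
So LHS = 0.
∫_0^1 v(x) φ(x) dx = ∫_0^1 (-2*x*sin(π*x) + sin(π*x)) dx. Term by term:
  ∫_0^1 -2*x*sin(π*x) dx = -2/π;  ∫_0^1 sin(π*x) dx = 2/π.
Sum: -2/π + 2/π = 0.
So RHS = -∫_0^1 v(x) φ(x) dx = 0.
LHS = RHS, so the identity holds for this test φ.
Moreover u is smooth here and v(x) = u'(x) = 1 - 2*x pointwise, so the identity holds for every test function. Hence v is the weak derivative of u.


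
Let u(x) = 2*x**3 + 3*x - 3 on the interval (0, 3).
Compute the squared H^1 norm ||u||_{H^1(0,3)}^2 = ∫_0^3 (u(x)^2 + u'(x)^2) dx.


||u||_{H^1}^2 = 130113/35

The H^1 norm (squared) on an interval (0, L) is
  ||u||_{H^1}^2 = ∫_0^L u(x)^2 dx + ∫_0^L u'(x)^2 dx.
Compute u'(x) = 6*x**2 + 3.
Then u(x)^2 = 4*x**6 + 12*x**4 - 12*x**3 + 9*x**2 - 18*x + 9 and u'(x)^2 = 36*x**4 + 36*x**2 + 9.
Integrate each monomial from 0 to 3 using ∫_0^3 c·x^n dx = c·3^(n+1)/(n+1):
  ∫_0^3 u(x)^2 dx = ∫_0^3 (4*x^6 + 12*x^4 - 12*x^3 + 9*x^2 - 18*x + 9) dx. Term by term:
    ∫_0^3 4*x^6 dx = 8748/7;  ∫_0^3 12*x^4 dx = 2916/5;  ∫_0^3 -12*x^3 dx = -243;
    ∫_0^3 9*x^2 dx = 81;  ∫_0^3 -18*x dx = -81;  ∫_0^3 9 dx = 27.
  Sum: 8748/7 + 2916/5 − 243 + 81 − 81 + 27 = 56592/35.
  ∫_0^3 u'(x)^2 dx = ∫_0^3 (36*x^4 + 36*x^2 + 9) dx. Term by term:
    ∫_0^3 36*x^4 dx = 8748/5;  ∫_0^3 36*x^2 dx = 324;  ∫_0^3 9 dx = 27.
  Sum: 8748/5 + 324 + 27 = 10503/5.
Adding: ||u||_{H^1}^2 = 56592/35 + 10503/5 = 130113/35.


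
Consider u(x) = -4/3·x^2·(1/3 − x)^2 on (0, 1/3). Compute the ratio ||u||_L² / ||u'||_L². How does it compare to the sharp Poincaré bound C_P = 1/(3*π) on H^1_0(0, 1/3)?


||u||_L² / ||u'||_L² = sqrt(3)/18 < C_P = 1/(3*π).

u(x) = -4/3·x^2·(1/3 − x)^2, so u'(x) = 8*x*(-18*x^2 + 9*x - 1)/27.
u(x) = -4/3·x^2·(1/3 − x)^2 vanishes at x = 0 and x = 1/3, so u ∈ H^1_0(0, 1/3). Differentiate via the product rule and integrate the resulting polynomials term by term.
  ∫_0^1/3 u² dx = ∫_0^1/3 (16*x^8/9 - 64*x^7/27 + 32*x^6/27 - 64*x^5/243 + 16*x^4/729) dx. Term by term:
    ∫_0^1/3 16*x^8/9 dx = 16/1594323;  ∫_0^1/3 -64*x^7/27 dx = -8/177147;  ∫_0^1/3 32*x^6/27 dx = 32/413343;
    ∫_0^1/3 -64*x^5/243 dx = -32/531441;  ∫_0^1/3 16*x^4/729 dx = 16/885735.
  Sum: 16/1594323 − 8/177147 + 32/413343 − 32/531441 + 16/885735 = 8/55801305.
  ∫_0^1/3 (u')² dx = ∫_0^1/3 (256*x^6/9 - 256*x^5/9 + 832*x^4/81 - 128*x^3/81 + 64*x^2/729) dx. Term by term:
    ∫_0^1/3 256*x^6/9 dx = 256/137781;  ∫_0^1/3 -256*x^5/9 dx = -128/19683;  ∫_0^1/3 832*x^4/81 dx = 832/98415;
    ∫_0^1/3 -128*x^3/81 dx = -32/6561;  ∫_0^1/3 64*x^2/729 dx = 64/59049.
  Sum: 256/137781 − 128/19683 + 832/98415 − 32/6561 + 64/59049 = 32/2066715.
∫_0^1/3 u² dx = 8/55801305, so ||u||_L² = 2*sqrt(210)/76545.
∫_0^1/3 (u')² dx = 32/2066715, so ||u'||_L² = 4*sqrt(70)/8505.
Ratio ||u||_L² / ||u'||_L² = sqrt(3)/18.
Sharp Poincaré constant on H^1_0(0, 1/3) is C_P = L/π = 1/(3*π), achieved by sin(3*π·x).
A polynomial bump cannot attain the sharp Poincaré constant (only the first sine eigenfunction does), so the ratio is strictly less than C_P, consistent with ||u||_L² ≤ C_P ||u'||_L².


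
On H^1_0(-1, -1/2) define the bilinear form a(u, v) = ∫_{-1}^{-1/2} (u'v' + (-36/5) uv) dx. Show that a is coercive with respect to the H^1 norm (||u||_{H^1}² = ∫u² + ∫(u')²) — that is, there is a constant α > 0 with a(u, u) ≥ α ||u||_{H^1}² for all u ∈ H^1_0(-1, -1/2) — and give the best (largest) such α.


α = 4*(-9 + 5*π^2)/(5*(1 + 4*π^2))

Coercivity of a(·,·) on H^1_0(-1, -1/2) means a(u, u) ≥ α ||u||_{H^1}² for every u ∈ H^1_0.
The interval has length L = 1/2, and Poincaré/coercivity depend only on L. Here a(u, u) = ∫(u')² + (-36/5)·∫u².
Here c = -36/5 < 0 with |c| < (π/L)² = 4*π^2, so coercivity still holds. The condition a(u,u) ≥ α||u||_{H^1}² reads (1−α)∫(u')² ≥ (α−c)∫u². Any admissible α is ≤ 1 (rapidly oscillating u have ∫u²/∫(u')² → 0), and α = 1 would force 0 ≥ (1−c)∫u², impossible since c < 1; so 1−α > 0. By the sharp Poincaré inequality on H^1_0 of an interval of length L, ∫(u')² ≥ (π/L)²∫u² with equality for the first sine mode sin(π(x−x₀)/L) (x₀ the left endpoint), so the inequality holds for all u iff (1−α)(π/L)² ≥ α − c, i.e. α ≤ ((π/L)² + c)/((π/L)² + 1) = (1 + c(L/π)²)/(1 + (L/π)²). (Direct route, valid since c ≤ 0: Poincaré gives c∫u² ≥ c(L/π)²∫(u')², so a(u,u) ≥ (1 + c(L/π)²)∫(u')², while ||u||_{H^1}² ≤ (1 + (L/π)²)∫(u')²; dividing yields the same α.) With (π/L)² = 4*π^2 and c = -36/5, the largest admissible constant is α = ((π/L)² + c)/((π/L)² + 1).
Simplifying, α = 4*(-9 + 5*π^2)/(5*(1 + 4*π^2)).


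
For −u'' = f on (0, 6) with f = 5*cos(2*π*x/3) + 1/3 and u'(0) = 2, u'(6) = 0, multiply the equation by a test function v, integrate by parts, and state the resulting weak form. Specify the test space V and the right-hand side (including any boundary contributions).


V = H^1(0, 6) (v unrestricted at boundary; u is determined up to an additive constant); weak form: ∫_0^6 u'v' dx = ∫_0^6 (5*cos(2*π*x/3) + 1/3) v dx − 2·v(0) for all v ∈ V.

Multiply both sides by a test function v and integrate from 0 to 6:
  ∫_0^6 −u''(x) v(x) dx = ∫_0^6 f(x) v(x) dx.
Integrate the LHS by parts once:
  ∫_0^6 −u'' v dx = −[u'(x) v(x)]_0^6 + ∫_0^6 u'(x) v'(x) dx.
Thus ∫_0^6 u'(x) v'(x) dx = ∫_0^6 f(x) v(x) dx + [u'(x) v(x)]_0^6.
Choose V so that boundary terms are either known or forced to vanish.
u has inhomogeneous Neumann u'(0) = 2, u'(6) = 0. [u' v]_0^6 = (0)·v(6) − (2)·v(0) = − 2·v(0). Take V = H^1(0, 6); boundary term becomes part of RHS.
Weak formulation: find u (satisfying any essential BC) such that ∫_0^6 u'(x) v'(x) dx = ∫_0^6 f v dx − 2·v(0) for all v ∈ V (Neumann data are natural BCs: they enter the RHS as boundary terms).
Substituting f(x) = 5*cos(2*π*x/3) + 1/3, the right-hand side is ∫_0^6 (5*cos(2*π*x/3) + 1/3) v dx − 2·v(0).
Compatibility check (pure Neumann): taking v ≡ 1 ∈ V gives 0 = ∫_0^6 f dx + (0) − (2), i.e. ∫_0^6 f dx must equal u'(0) − u'(6) = 2. Indeed ∫_0^6 (5*cos(2*π*x/3) + 1/3) dx = 2, so the data are compatible. The solution is then unique only up to an additive constant (fix it e.g. by requiring ∫_0^6 u dx = 0).


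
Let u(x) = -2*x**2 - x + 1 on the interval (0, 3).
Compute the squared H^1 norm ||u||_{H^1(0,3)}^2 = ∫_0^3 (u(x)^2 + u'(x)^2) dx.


||u||_{H^1}^2 = 2127/5

The H^1 norm (squared) on an interval (0, L) is
  ||u||_{H^1}^2 = ∫_0^L u(x)^2 dx + ∫_0^L u'(x)^2 dx.
Compute u'(x) = -4*x - 1.
Then u(x)^2 = 4*x**4 + 4*x**3 - 3*x**2 - 2*x + 1 and u'(x)^2 = 16*x**2 + 8*x + 1.
Integrate each monomial from 0 to 3 using ∫_0^3 c·x^n dx = c·3^(n+1)/(n+1):
  ∫_0^3 u(x)^2 dx = ∫_0^3 (4*x^4 + 4*x^3 - 3*x^2 - 2*x + 1) dx. Term by term:
    ∫_0^3 4*x^4 dx = 972/5;  ∫_0^3 4*x^3 dx = 81;  ∫_0^3 -3*x^2 dx = -27;
    ∫_0^3 -2*x dx = -9;  ∫_0^3 1 dx = 3.
  Sum: 972/5 + 81 − 27 − 9 + 3 = 1212/5.
  ∫_0^3 u'(x)^2 dx = ∫_0^3 (16*x^2 + 8*x + 1) dx. Term by term:
    ∫_0^3 16*x^2 dx = 144;  ∫_0^3 8*x dx = 36;  ∫_0^3 1 dx = 3.
  Sum: 144 + 36 + 3 = 183.
Adding: ||u||_{H^1}^2 = 1212/5 + 183 = 2127/5.


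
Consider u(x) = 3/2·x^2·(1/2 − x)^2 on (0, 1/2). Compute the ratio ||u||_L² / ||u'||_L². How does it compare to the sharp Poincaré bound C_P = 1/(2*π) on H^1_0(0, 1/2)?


||u||_L² / ||u'||_L² = sqrt(3)/12 < C_P = 1/(2*π).

u(x) = 3/2·x^2·(1/2 − x)^2, so u'(x) = 3*x*(2*x - 1)*(4*x - 1)/4.
u(x) = 3/2·x^2·(1/2 − x)^2 vanishes at x = 0 and x = 1/2, so u ∈ H^1_0(0, 1/2). Differentiate via the product rule and integrate the resulting polynomials term by term.
  ∫_0^1/2 u² dx = ∫_0^1/2 (9*x^8/4 - 9*x^7/2 + 27*x^6/8 - 9*x^5/8 + 9*x^4/64) dx. Term by term:
    ∫_0^1/2 9*x^8/4 dx = 1/2048;  ∫_0^1/2 -9*x^7/2 dx = -9/4096;  ∫_0^1/2 27*x^6/8 dx = 27/7168;
    ∫_0^1/2 -9*x^5/8 dx = -3/1024;  ∫_0^1/2 9*x^4/64 dx = 9/10240.
  Sum: 1/2048 − 9/4096 + 27/7168 − 3/1024 + 9/10240 = 1/143360.
  ∫_0^1/2 (u')² dx = ∫_0^1/2 (36*x^6 - 54*x^5 + 117*x^4/4 - 27*x^3/4 + 9*x^2/16) dx. Term by term:
    ∫_0^1/2 36*x^6 dx = 9/224;  ∫_0^1/2 -54*x^5 dx = -9/64;  ∫_0^1/2 117*x^4/4 dx = 117/640;
    ∫_0^1/2 -27*x^3/4 dx = -27/256;  ∫_0^1/2 9*x^2/16 dx = 3/128.
  Sum: 9/224 − 9/64 + 117/640 − 27/256 + 3/128 = 3/8960.
∫_0^1/2 u² dx = 1/143360, so ||u||_L² = sqrt(35)/2240.
∫_0^1/2 (u')² dx = 3/8960, so ||u'||_L² = sqrt(105)/560.
Ratio ||u||_L² / ||u'||_L² = sqrt(3)/12.
Sharp Poincaré constant on H^1_0(0, 1/2) is C_P = L/π = 1/(2*π), achieved by sin(2*π·x).
A polynomial bump cannot attain the sharp Poincaré constant (only the first sine eigenfunction does), so the ratio is strictly less than C_P, consistent with ||u||_L² ≤ C_P ||u'||_L².


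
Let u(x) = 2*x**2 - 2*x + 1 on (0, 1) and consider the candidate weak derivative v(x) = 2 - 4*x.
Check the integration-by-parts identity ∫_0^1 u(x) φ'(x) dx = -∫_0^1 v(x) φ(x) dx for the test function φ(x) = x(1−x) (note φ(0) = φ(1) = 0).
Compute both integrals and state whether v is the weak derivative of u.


LHS = 0, RHS = 0. No, v is not the weak derivative of u.

u(x) = 2*x**2 - 2*x + 1, classical derivative u'(x) = 4*x - 2.
φ(x) = x(1−x), so φ'(x) = 1 - 2*x.
Note φ(0) = φ(1) = 0, so the boundary term u·φ vanishes.
LHS = ∫_0^1 u(x) φ'(x) dx = ∫_0^1 (-4*x^3 + 6*x^2 - 4*x + 1) dx. Term by term:
  ∫_0^1 -4*x^3 dx = -1;  ∫_0^1 6*x^2 dx = 2;  ∫_0^1 -4*x dx = -2;
  ∫_0^1 1 dx = 1.
Sum: -1 + 2 − 2 + 1 = 0.
So LHS = 0.
∫_0^1 v(x) φ(x) dx = ∫_0^1 (4*x^3 - 6*x^2 + 2*x) dx. Term by term:
  ∫_0^1 4*x^3 dx = 1;  ∫_0^1 -6*x^2 dx = -2;  ∫_0^1 2*x dx = 1.
Sum: 1 − 2 + 1 = 0.
So RHS = -∫_0^1 v(x) φ(x) dx = 0.
LHS = RHS, so the identity holds for this particular φ. But this is necessary, not sufficient: a weak derivative must satisfy the identity for EVERY test function in C_c^∞(0, 1).
Here u is smooth, so its weak derivative equals its classical derivative u'(x) = 4*x - 2. Since v(x) = 2 - 4*x ≠ u'(x), v is NOT the weak derivative of u — the agreement for this single φ is a coincidence (the difference v − u' happens to be L²-orthogonal to this φ).


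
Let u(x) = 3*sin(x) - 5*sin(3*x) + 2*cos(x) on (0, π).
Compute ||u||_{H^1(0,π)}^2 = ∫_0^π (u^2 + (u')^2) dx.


||u||_{H^1(0,π)}^2 = 138*π

u'(x) = -2*sin(x) + 3*cos(x) - 15*cos(3*x).
Expand u² and (u')² and integrate term by term on (0, π), using: for integers n ≥ 1, ∫_0^π sin²(nx) dx = ∫_0^π cos²(nx) dx = π/2; for n ≠ n', ∫_0^π sin(nx)sin(n'x) dx = ∫_0^π cos(nx)cos(n'x) dx = 0; and by product-to-sum, ∫_0^π sin(nx)cos(n'x) dx = ½∫_0^π [sin((n+n')x) + sin((n−n')x)] dx, which is 0 when n+n' is even and 2n/(n²−n'²) when n+n' is odd (it need not vanish on (0, π)).
  u² squared terms: (-5)²·∫sin(3x)² dx = 25·π/2 = 25*π/2;  (2)²·∫cos(x)² dx = 4·π/2 = 2*π;  (3)²·∫sin(x)² dx = 9·π/2 = 9*π/2.
  u² cross terms: 2·(-5)·(2)·∫sin(3x)·cos(x) dx = -20·(0) = 0;  2·(-5)·(3)·∫sin(3x)·sin(x) dx = -30·(0) = 0;  2·(2)·(3)·∫cos(x)·sin(x) dx = 12·(0) = 0.
  So ∫_0^π u² dx = 25*π/2 + 2*π + 9*π/2 + 0 + 0 + 0 = 19*π.
  (u')² squared terms: (-15)²·∫cos(3x)² dx = 225·π/2 = 225*π/2;  (-2)²·∫sin(x)² dx = 4·π/2 = 2*π;  (3)²·∫cos(x)² dx = 9·π/2 = 9*π/2.
  (u')² cross terms: 2·(-15)·(-2)·∫cos(3x)·sin(x) dx = 60·(0) = 0;  2·(-15)·(3)·∫cos(3x)·cos(x) dx = -90·(0) = 0;  2·(-2)·(3)·∫sin(x)·cos(x) dx = -12·(0) = 0.
  So ∫_0^π (u')² dx = 225*π/2 + 2*π + 9*π/2 + 0 + 0 + 0 = 119*π.
||u||_{H^1}^2 = (19*π) + (119*π) = 138*π.


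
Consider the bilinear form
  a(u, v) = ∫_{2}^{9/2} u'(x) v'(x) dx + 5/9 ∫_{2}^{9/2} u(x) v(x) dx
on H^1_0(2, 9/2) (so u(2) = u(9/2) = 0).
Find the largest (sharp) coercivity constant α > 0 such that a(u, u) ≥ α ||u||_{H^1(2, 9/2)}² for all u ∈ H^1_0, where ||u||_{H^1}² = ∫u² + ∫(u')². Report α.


α = (125 + 36*π^2)/(9*(25 + 4*π^2))

Coercivity of a(·,·) on H^1_0(2, 9/2) means a(u, u) ≥ α ||u||_{H^1}² for every u ∈ H^1_0.
The interval has length L = 5/2, and Poincaré/coercivity depend only on L. Here a(u, u) = ∫(u')² + (5/9)·∫u².
Here 0 < c = 5/9 < 1. The condition a(u,u) ≥ α||u||_{H^1}² reads (1−α)∫(u')² ≥ (α−c)∫u². Any admissible α is ≤ 1 (rapidly oscillating u have ∫u²/∫(u')² → 0), and α = 1 would force 0 ≥ (1−c)∫u², impossible since c < 1; so 1−α > 0. By the sharp Poincaré inequality on H^1_0 of an interval of length L, ∫(u')² ≥ (π/L)²∫u² with equality for the first sine mode sin(π(x−x₀)/L) (x₀ the left endpoint), so the inequality holds for all u iff (1−α)(π/L)² ≥ α − c, i.e. α ≤ ((π/L)² + c)/((π/L)² + 1) = (1 + c(L/π)²)/(1 + (L/π)²). With (π/L)² = 4*π^2/25 and c = 5/9, the largest admissible constant is α = ((π/L)² + c)/((π/L)² + 1).
Simplifying, α = (125 + 36*π^2)/(9*(25 + 4*π^2)).


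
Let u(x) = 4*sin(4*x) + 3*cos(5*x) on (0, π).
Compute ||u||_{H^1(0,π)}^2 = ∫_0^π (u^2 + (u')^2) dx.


||u||_{H^1(0,π)}^2 = -1664/3 + 253*π

u'(x) = -15*sin(5*x) + 16*cos(4*x).
Expand u² and (u')² and integrate term by term on (0, π), using: for integers n ≥ 1, ∫_0^π sin²(nx) dx = ∫_0^π cos²(nx) dx = π/2; for n ≠ n', ∫_0^π sin(nx)sin(n'x) dx = ∫_0^π cos(nx)cos(n'x) dx = 0; and by product-to-sum, ∫_0^π sin(nx)cos(n'x) dx = ½∫_0^π [sin((n+n')x) + sin((n−n')x)] dx, which is 0 when n+n' is even and 2n/(n²−n'²) when n+n' is odd (it need not vanish on (0, π)).
  u² squared terms: (3)²·∫cos(5x)² dx = 9·π/2 = 9*π/2;  (4)²·∫sin(4x)² dx = 16·π/2 = 8*π.
  u² cross terms: 2·(3)·(4)·∫cos(5x)·sin(4x) dx = 24·(-8/9) = -64/3.
  So ∫_0^π u² dx = 9*π/2 + 8*π − 64/3 = -64/3 + 25*π/2.
  (u')² squared terms: (-15)²·∫sin(5x)² dx = 225·π/2 = 225*π/2;  (16)²·∫cos(4x)² dx = 256·π/2 = 128*π.
  (u')² cross terms: 2·(-15)·(16)·∫sin(5x)·cos(4x) dx = -480·(10/9) = -1600/3.
  So ∫_0^π (u')² dx = 225*π/2 + 128*π − 1600/3 = -1600/3 + 481*π/2.
||u||_{H^1}^2 = (-64/3 + 25*π/2) + (-1600/3 + 481*π/2) = -1664/3 + 253*π.


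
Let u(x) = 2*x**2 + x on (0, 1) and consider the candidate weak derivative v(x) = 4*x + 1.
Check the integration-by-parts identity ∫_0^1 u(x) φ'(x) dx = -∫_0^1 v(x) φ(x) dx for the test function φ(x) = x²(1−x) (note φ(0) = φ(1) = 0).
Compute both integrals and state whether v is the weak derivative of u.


LHS = -17/60, RHS = -17/60. Yes, v = u' weakly.

u(x) = 2*x**2 + x, classical derivative u'(x) = 4*x + 1.
φ(x) = x²(1−x), so φ'(x) = x*(2 - 3*x).
Note φ(0) = φ(1) = 0, so the boundary term u·φ vanishes.
LHS = ∫_0^1 u(x) φ'(x) dx = ∫_0^1 (-6*x^4 + x^3 + 2*x^2) dx. Term by term:
  ∫_0^1 -6*x^4 dx = -6/5;  ∫_0^1 x^3 dx = 1/4;  ∫_0^1 2*x^2 dx = 2/3.
Sum: -6/5 + 1/4 + 2/3 = -17/60.
So LHS = -17/60.
∫_0^1 v(x) φ(x) dx = ∫_0^1 (-4*x^4 + 3*x^3 + x^2) dx. Term by term:
  ∫_0^1 -4*x^4 dx = -4/5;  ∫_0^1 3*x^3 dx = 3/4;  ∫_0^1 x^2 dx = 1/3.
Sum: -4/5 + 3/4 + 1/3 = 17/60.
So RHS = -∫_0^1 v(x) φ(x) dx = -17/60.
LHS = RHS, so the identity holds for this test φ.
Moreover u is smooth here and v(x) = u'(x) = 4*x + 1 pointwise, so the identity holds for every test function. Hence v is the weak derivative of u.


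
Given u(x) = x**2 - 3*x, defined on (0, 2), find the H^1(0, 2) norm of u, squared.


||u||_{H^1}^2 = 166/15

The H^1 norm (squared) on an interval (0, L) is
  ||u||_{H^1}^2 = ∫_0^L u(x)^2 dx + ∫_0^L u'(x)^2 dx.
Compute u'(x) = 2*x - 3.
Then u(x)^2 = x**4 - 6*x**3 + 9*x**2 and u'(x)^2 = 4*x**2 - 12*x + 9.
Integrate each monomial from 0 to 2 using ∫_0^2 c·x^n dx = c·2^(n+1)/(n+1):
  ∫_0^2 u(x)^2 dx = ∫_0^2 (x^4 - 6*x^3 + 9*x^2) dx. Term by term:
    ∫_0^2 x^4 dx = 32/5;  ∫_0^2 -6*x^3 dx = -24;  ∫_0^2 9*x^2 dx = 24.
  Sum: 32/5 − 24 + 24 = 32/5.
  ∫_0^2 u'(x)^2 dx = ∫_0^2 (4*x^2 - 12*x + 9) dx. Term by term:
    ∫_0^2 4*x^2 dx = 32/3;  ∫_0^2 -12*x dx = -24;  ∫_0^2 9 dx = 18.
  Sum: 32/3 − 24 + 18 = 14/3.
Adding: ||u||_{H^1}^2 = 32/5 + 14/3 = 166/15.


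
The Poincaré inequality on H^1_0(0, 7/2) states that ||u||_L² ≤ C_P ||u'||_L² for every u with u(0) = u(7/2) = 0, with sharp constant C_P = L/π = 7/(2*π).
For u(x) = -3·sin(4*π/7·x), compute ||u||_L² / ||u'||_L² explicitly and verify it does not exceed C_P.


||u||_L² / ||u'||_L² = 7/(4*π) < C_P = 7/(2*π).

u(x) = -3·sin(4*π/7·x), so u'(x) = -12*π*cos(4*π*x/7)/7.
Writing u(x) = A·sin(kπx/L) with A = -3 and k = 2, use ∫_0^L sin²(kπx/L) dx = L/2 and ∫_0^L cos²(kπx/L) dx = L/2.
u² = 9·sin²(4*π/7·x) and (u')² = 144*π^2/49·cos²(4*π/7·x), and each of sin², cos² integrates to L/2 = 7/4 over (0, 7/2).
∫_0^7/2 u² dx = 63/4, so ||u||_L² = 3*sqrt(7)/2.
∫_0^7/2 (u')² dx = 36*π^2/7, so ||u'||_L² = 6*sqrt(7)*π/7.
Ratio ||u||_L² / ||u'||_L² = 7/(4*π).
Sharp Poincaré constant on H^1_0(0, 7/2) is C_P = L/π = 7/(2*π), achieved by sin(2*π/7·x).
This is the k = 2 harmonic; the ratio L/(kπ) is strictly less than C_P = L/π, consistent with the sharp inequality ||u||_L² ≤ C_P ||u'||_L².


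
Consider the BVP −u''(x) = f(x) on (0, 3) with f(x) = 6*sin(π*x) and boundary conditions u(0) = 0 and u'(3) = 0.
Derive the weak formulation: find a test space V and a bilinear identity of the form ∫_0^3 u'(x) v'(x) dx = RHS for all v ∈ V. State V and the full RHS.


V = {v ∈ H^1(0, 3) : v(0) = 0} (test functions vanish at x = 0 where u is specified); weak form: ∫_0^3 u'v' dx = ∫_0^3 (6*sin(π*x)) v dx for all v ∈ V.

Multiply both sides by a test function v and integrate from 0 to 3:
  ∫_0^3 −u''(x) v(x) dx = ∫_0^3 f(x) v(x) dx.
Integrate the LHS by parts once:
  ∫_0^3 −u'' v dx = −[u'(x) v(x)]_0^3 + ∫_0^3 u'(x) v'(x) dx.
Thus ∫_0^3 u'(x) v'(x) dx = ∫_0^3 f(x) v(x) dx + [u'(x) v(x)]_0^3.
Choose V so that boundary terms are either known or forced to vanish.
Mixed BC: u(0) = 0 (Dirichlet) and u'(3) = 0 (Neumann). Define V = {v ∈ H^1(0, 3) : v(0) = 0}. Then [u' v]_0^3 = u'(3)·v(3) − u'(0)·0 = 0.
Weak formulation: find u (satisfying any essential BC) such that ∫_0^3 u'(x) v'(x) dx = ∫_0^3 f v dx for all v ∈ V (Dirichlet at 0 absorbed into V; the Neumann datum at x = 3 is zero, so no boundary term remains).
Substituting f(x) = 6*sin(π*x), the right-hand side is ∫_0^3 (6*sin(π*x)) v dx.


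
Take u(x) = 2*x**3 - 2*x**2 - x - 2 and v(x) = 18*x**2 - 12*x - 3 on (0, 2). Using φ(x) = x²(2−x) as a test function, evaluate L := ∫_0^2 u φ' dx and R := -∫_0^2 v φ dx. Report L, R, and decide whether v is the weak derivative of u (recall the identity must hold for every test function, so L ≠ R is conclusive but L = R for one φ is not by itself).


LHS = -76/15, RHS = -76/5. No, v is not the weak derivative of u.

u(x) = 2*x**3 - 2*x**2 - x - 2, classical derivative u'(x) = 6*x**2 - 4*x - 1.
φ(x) = x²(2−x), so φ'(x) = x*(4 - 3*x).
Note φ(0) = φ(2) = 0, so the boundary term u·φ vanishes.
LHS = ∫_0^2 u(x) φ'(x) dx = ∫_0^2 (-6*x^5 + 14*x^4 - 5*x^3 + 2*x^2 - 8*x) dx. Term by term:
  ∫_0^2 -6*x^5 dx = -64;  ∫_0^2 14*x^4 dx = 448/5;  ∫_0^2 -5*x^3 dx = -20;
  ∫_0^2 2*x^2 dx = 16/3;  ∫_0^2 -8*x dx = -16.
Sum: -64 + 448/5 − 20 + 16/3 − 16 = -76/15.
So LHS = -76/15.
∫_0^2 v(x) φ(x) dx = ∫_0^2 (-18*x^5 + 48*x^4 - 21*x^3 - 6*x^2) dx. Term by term:
  ∫_0^2 -18*x^5 dx = -192;  ∫_0^2 48*x^4 dx = 1536/5;  ∫_0^2 -21*x^3 dx = -84;
  ∫_0^2 -6*x^2 dx = -16.
Sum: -192 + 1536/5 − 84 − 16 = 76/5.
So RHS = -∫_0^2 v(x) φ(x) dx = -76/5.
LHS − RHS = 152/15 ≠ 0, so the identity fails.
(For a valid weak derivative the identity must hold for EVERY test function, in particular this one. The failure shows v is NOT the weak derivative of u.)
Correct weak derivative would be u'(x) = 6*x**2 - 4*x - 1.
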